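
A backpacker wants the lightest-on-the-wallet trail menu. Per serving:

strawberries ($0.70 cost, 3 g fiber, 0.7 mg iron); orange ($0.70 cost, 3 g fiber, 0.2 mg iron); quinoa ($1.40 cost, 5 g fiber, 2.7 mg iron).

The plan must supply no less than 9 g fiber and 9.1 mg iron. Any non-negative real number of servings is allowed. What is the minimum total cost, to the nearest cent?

$4.72

Minimising a linear cost over {fiber ≥ 9, iron ≥ 9.1, servings ≥ 0} — the optimum is at a vertex, using one or two foods.
strawberries only: max(9/3, 9.1/0.7) = 13 servings → $9.10.
orange only: max(9/3, 9.1/0.2) = 45.5 servings → $31.85.
quinoa only: max(9/5, 9.1/2.7) = 3.37 servings → $4.72.
strawberries + orange: intersection lies outside the first quadrant.
strawberries + quinoa with both targets exact would need a negative amount; discard.
orange + quinoa: intersection lies outside the first quadrant.
So the least-cost plan costs $4.72.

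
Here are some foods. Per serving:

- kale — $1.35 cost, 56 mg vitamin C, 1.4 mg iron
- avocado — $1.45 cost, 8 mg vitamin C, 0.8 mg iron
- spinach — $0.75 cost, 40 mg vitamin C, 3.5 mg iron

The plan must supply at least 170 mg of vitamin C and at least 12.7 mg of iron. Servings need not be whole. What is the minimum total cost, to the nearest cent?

Minimising a linear cost over {vitamin C ≥ 170, iron ≥ 12.7, servings ≥ 0} — the optimum is at a vertex, using one or two foods.
kale only: max(170/56, 12.7/1.4) = 9.071 servings → $12.25.
avocado only: max(170/8, 12.7/0.8) = 21.25 servings → $30.81.
spinach only: max(170/40, 12.7/3.5) = 4.25 servings → $3.19.
kale + avocado with both tight: 1.024 servings and 14.08 servings → $21.80.
kale + spinach with both tight: 0.6214 servings and 3.38 servings → $3.37.
avocado + spinach: intersection lies outside the first quadrant.
So the least-cost plan costs $3.19.

$3.19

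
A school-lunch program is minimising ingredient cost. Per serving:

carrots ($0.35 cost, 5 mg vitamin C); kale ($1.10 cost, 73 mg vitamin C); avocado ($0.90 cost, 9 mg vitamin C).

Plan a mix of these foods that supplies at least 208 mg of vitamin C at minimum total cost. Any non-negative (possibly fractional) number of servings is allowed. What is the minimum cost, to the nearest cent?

Cost per mg of vitamin C: kale $0.0151, carrots $0.0700, avocado $0.1000.
With no serving limits, use only kale: 208 mg / 73 mg = 2.849 servings × $1.10 = $3.13.

$3.13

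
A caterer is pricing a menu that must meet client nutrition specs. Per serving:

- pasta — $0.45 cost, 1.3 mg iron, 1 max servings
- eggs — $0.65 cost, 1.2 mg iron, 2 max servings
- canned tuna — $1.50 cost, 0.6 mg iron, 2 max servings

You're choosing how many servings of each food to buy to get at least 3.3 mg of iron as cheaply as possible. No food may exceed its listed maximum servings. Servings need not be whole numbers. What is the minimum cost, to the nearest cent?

$1.53

Cost per mg of iron: pasta $0.3462, eggs $0.5417, canned tuna $2.5000.
Take 1 serving of pasta: +1.3 mg iron for $0.45 (total $0.45, still need 2.0 mg).
Take 1.667 servings of eggs: +2.0 mg iron for $1.08 (total $1.53, still need 0.0 mg).
Greedy by cheapest-per-mg is optimal for a single linear constraint, so the minimum cost is $1.53.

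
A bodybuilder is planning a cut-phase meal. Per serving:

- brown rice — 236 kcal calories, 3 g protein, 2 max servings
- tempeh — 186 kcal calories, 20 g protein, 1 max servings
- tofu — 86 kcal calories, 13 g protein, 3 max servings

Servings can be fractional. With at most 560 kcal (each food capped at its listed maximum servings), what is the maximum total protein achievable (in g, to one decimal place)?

60.5 g

Protein per kcal: tofu 0.1512, tempeh 0.1075, brown rice 0.01271.
Take 3 servings of tofu: uses 258 kcal, +39.0 g protein (running total 39.0 g).
Take 1 serving of tempeh: uses 186 kcal, +20.0 g protein (running total 59.0 g).
Take 0.4915 servings of brown rice: uses 116 kcal, +1.5 g protein (running total 60.5 g).
Greedy by best ratio exhausts the calories allowance optimally: 60.5 g.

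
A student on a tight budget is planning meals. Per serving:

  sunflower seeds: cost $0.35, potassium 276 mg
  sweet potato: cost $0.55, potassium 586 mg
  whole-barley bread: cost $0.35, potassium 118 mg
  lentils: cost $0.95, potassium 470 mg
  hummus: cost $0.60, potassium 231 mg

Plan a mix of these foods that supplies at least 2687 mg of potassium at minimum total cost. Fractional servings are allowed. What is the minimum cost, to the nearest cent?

$2.52

Cost per mg of potassium: sweet potato $0.0009, sunflower seeds $0.0013, lentils $0.0020, hummus $0.0026, whole-barley bread $0.0030.
With no serving limits, use only sweet potato: 2687 mg / 586 mg = 4.585 servings × $0.55 = $2.52.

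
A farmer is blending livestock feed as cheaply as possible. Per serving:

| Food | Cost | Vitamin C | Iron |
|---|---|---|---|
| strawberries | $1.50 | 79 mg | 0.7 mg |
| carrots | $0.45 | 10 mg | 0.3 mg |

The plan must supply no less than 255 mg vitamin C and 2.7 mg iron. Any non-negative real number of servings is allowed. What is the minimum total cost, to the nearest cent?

For a min-cost LP with two ≥-constraints, a basic feasible solution has at most two positive variables.
strawberries only: max(255/79, 2.7/0.7) = 3.857 servings → $5.79.
carrots only: max(255/10, 2.7/0.3) = 25.5 servings → $11.47.
strawberries + carrots with both tight: 2.964 servings and 2.084 servings → $5.38.
The minimum over all feasible corners is $5.38.

$5.38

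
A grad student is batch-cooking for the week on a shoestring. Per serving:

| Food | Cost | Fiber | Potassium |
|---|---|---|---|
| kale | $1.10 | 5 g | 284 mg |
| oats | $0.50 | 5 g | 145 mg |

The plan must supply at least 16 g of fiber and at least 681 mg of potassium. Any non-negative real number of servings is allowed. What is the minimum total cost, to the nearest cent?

$2.35

Minimising a linear cost over {fiber ≥ 16, potassium ≥ 681, servings ≥ 0} — the optimum is at a vertex, using one or two foods.
kale only: max(16/5, 681/284) = 3.2 servings → $3.52.
oats only: max(16/5, 681/145) = 4.697 servings → $2.35.
kale + oats with both tight: 1.561 servings and 1.639 servings → $2.54.
The minimum over all feasible corners is $2.35.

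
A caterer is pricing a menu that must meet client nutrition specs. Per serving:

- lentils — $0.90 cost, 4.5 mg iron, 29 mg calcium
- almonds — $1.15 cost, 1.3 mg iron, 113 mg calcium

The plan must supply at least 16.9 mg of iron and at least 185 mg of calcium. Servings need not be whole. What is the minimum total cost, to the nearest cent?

$4.03

An LP optimum is at a vertex; with two nutrient constraints at most two foods are used. Check each candidate.
lentils only: max(16.9/4.5, 185/29) = 6.379 servings → $5.74.
almonds only: max(16.9/1.3, 185/113) = 13 servings → $14.95.
lentils + almonds with both tight: 3.545 servings and 0.7273 servings → $4.03.
Cheapest feasible corner: $4.03.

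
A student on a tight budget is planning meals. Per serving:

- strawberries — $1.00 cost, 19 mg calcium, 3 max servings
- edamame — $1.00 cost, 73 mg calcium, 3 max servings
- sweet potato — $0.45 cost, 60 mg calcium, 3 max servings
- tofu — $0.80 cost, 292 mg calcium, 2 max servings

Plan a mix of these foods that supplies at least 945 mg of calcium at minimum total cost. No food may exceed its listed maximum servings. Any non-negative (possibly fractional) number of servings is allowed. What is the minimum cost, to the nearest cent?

$5.43

Cost per mg of calcium: tofu $0.0027, sweet potato $0.0075, edamame $0.0137, strawberries $0.0526.
Take 2 servings of tofu: +584.0 mg calcium for $1.60 (total $1.60, still need 361.0 mg).
Take 3 servings of sweet potato: +180.0 mg calcium for $1.35 (total $2.95, still need 181.0 mg).
Take 2.479 servings of edamame: +181.0 mg calcium for $2.48 (total $5.43, still need 0.0 mg).
Greedy by cheapest-per-mg is optimal for a single linear constraint, so the minimum cost is $5.43.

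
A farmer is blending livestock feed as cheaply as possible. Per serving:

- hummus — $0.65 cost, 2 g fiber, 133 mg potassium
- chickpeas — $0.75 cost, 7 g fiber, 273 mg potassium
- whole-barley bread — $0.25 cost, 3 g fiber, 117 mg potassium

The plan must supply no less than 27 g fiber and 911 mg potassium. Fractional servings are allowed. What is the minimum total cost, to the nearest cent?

$2.25

The cheapest plan sits at a corner of the feasible region — with two constraints it uses at most two foods.
hummus only: max(27/2, 911/133) = 13.5 servings → $8.78.
chickpeas only: max(27/7, 911/273) = 3.857 servings → $2.89.
whole-barley bread only: max(27/3, 911/117) = 9 servings → $2.25.
hummus + chickpeas: intersection lies outside the first quadrant.
hummus + whole-barley bread with both targets exact would need a negative amount; discard.
chickpeas + whole-barley bread (both tight): parallel constraints — no distinct corner.
The minimum over all feasible corners is $2.25.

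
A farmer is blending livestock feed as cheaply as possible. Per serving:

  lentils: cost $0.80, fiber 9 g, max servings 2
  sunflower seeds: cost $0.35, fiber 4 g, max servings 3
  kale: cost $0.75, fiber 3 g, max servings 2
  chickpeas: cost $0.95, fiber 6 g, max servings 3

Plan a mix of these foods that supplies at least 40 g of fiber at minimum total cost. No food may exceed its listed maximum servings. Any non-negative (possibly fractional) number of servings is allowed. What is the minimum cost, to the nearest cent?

$4.23

Cost per g of fiber: sunflower seeds $0.0875, lentils $0.0889, chickpeas $0.1583, kale $0.2500.
Take 3 servings of sunflower seeds: +12.0 g fiber for $1.05 (total $1.05, still need 28.0 g).
Take 2 servings of lentils: +18.0 g fiber for $1.60 (total $2.65, still need 10.0 g).
Take 1.667 servings of chickpeas: +10.0 g fiber for $1.58 (total $4.23, still need 0.0 g).
Filling from the cheapest source first is optimal under one linear minimum: $4.23.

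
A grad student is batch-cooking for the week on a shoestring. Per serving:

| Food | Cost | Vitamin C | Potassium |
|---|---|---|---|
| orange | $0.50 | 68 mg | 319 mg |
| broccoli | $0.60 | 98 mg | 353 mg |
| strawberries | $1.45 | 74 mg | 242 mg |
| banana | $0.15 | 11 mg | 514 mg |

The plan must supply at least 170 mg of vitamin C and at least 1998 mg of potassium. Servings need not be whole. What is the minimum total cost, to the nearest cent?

This is a tiny linear program; its minimum lies at a vertex of the feasible set. List the vertices and price them.
orange only: max(170/68, 1998/319) = 6.263 servings → $3.13.
broccoli only: max(170/98, 1998/353) = 5.66 servings → $3.40.
strawberries only: max(170/74, 1998/242) = 8.256 servings → $11.97.
banana only: max(170/11, 1998/514) = 15.45 servings → $2.32.
orange + broccoli: the both-tight solution has a negative serving — not a feasible corner.
orange + strawberries with both targets exact would need a negative amount; discard.
orange + banana with both tight: 2.08 servings and 2.596 servings → $1.43.
broccoli + strawberries with both targets exact would need a negative amount; discard.
broccoli + banana with both tight: 1.407 servings and 2.921 servings → $1.28.
strawberries + banana with both tight: 1.849 servings and 3.017 servings → $3.13.
The minimum over all feasible corners is $1.28.

$1.28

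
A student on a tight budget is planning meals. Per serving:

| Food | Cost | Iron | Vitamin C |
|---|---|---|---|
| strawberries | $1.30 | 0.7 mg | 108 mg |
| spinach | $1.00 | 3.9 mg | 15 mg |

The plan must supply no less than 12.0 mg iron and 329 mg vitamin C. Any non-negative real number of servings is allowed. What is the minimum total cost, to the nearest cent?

$6.09

Two binding constraints pin down two serving amounts, so the optimal mix uses at most two foods. The candidates are each food alone (scaled to the tighter of iron/vitamin C) and each pair with both constraints tight.
strawberries only: max(12.0/0.7, 329/108) = 17.14 servings → $22.29.
spinach only: max(12.0/3.9, 329/15) = 21.93 servings → $21.93.
strawberries + spinach with both tight: 2.686 servings and 2.595 servings → $6.09.
So the least-cost plan costs $6.09.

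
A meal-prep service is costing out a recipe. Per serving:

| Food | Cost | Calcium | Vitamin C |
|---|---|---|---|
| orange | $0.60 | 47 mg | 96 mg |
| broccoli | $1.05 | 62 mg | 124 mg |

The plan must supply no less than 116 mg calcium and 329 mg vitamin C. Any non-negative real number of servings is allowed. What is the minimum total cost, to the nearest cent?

$2.06

orange only: max(116/47, 329/96) = 3.427 servings → $2.06.
broccoli only: max(116/62, 329/124) = 2.653 servings → $2.79.
orange + broccoli with both targets exact would need a negative amount; discard.
So the least-cost plan costs $2.06.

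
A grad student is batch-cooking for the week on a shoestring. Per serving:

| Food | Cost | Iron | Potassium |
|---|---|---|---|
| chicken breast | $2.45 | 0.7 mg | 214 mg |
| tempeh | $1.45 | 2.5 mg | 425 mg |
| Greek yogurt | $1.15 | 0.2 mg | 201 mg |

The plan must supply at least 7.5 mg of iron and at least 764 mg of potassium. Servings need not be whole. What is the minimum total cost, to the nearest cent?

chicken breast only: max(7.5/0.7, 764/214) = 10.71 servings → $26.25.
tempeh only: max(7.5/2.5, 764/425) = 3 servings → $4.35.
Greek yogurt only: max(7.5/0.2, 764/201) = 37.5 servings → $43.12.
chicken breast + tempeh: intersection lies outside the first quadrant.
chicken breast + Greek yogurt: the both-tight solution has a negative serving — not a feasible corner.
tempeh + Greek yogurt: the both-tight solution has a negative serving — not a feasible corner.
So the least-cost plan costs $4.35.

$4.35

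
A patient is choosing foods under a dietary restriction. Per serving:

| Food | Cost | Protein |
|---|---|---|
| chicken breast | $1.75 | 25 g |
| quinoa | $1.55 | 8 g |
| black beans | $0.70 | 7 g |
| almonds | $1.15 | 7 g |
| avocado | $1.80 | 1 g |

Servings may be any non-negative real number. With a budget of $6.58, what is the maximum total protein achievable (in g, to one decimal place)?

94.0 g

Protein per dollar: chicken breast 14.29, black beans 10, almonds 6.087, quinoa 5.161, avocado 0.5556.
With no serving limits, spend the whole cost allowance on chicken breast: $6.58 / $1.75 × 25 g = 94.0 g.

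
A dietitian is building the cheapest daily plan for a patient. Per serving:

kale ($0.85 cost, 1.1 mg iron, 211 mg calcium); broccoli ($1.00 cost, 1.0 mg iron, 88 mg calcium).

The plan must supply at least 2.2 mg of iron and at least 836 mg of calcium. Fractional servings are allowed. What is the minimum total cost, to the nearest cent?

$3.37

Check every corner: each single food scaled to meet both minima, and each pair solved so both constraints bind.
kale only: max(2.2/1.1, 836/211) = 3.962 servings → $3.37.
broccoli only: max(2.2/1.0, 836/88) = 9.5 servings → $9.50.
kale + broccoli with both targets exact would need a negative amount; discard.
The minimum over all feasible corners is $3.37.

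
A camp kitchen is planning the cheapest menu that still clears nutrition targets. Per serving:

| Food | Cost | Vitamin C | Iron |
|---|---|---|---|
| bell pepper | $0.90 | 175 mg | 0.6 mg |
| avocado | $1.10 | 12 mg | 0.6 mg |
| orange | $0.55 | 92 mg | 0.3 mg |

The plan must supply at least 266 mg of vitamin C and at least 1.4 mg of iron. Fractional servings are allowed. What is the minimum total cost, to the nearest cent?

Compare the cost at each extreme point of the feasible region.
bell pepper only: max(266/175, 1.4/0.6) = 2.333 servings → $2.10.
avocado only: max(266/12, 1.4/0.6) = 22.17 servings → $24.38.
orange only: max(266/92, 1.4/0.3) = 4.667 servings → $2.57.
bell pepper + avocado with both tight: 1.46 servings and 0.8732 servings → $2.27.
bell pepper + orange: intersection lies outside the first quadrant.
avocado + orange with both tight: 0.9496 servings and 2.767 servings → $2.57.
So the least-cost plan costs $2.10.

$2.10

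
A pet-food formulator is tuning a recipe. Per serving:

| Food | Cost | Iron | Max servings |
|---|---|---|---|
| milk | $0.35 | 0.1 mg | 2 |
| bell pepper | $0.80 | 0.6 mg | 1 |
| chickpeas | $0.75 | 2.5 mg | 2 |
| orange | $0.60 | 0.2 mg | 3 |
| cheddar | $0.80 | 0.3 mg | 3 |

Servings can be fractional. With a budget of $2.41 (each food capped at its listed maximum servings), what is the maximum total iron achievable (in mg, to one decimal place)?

5.6 mg

Iron per dollar: chickpeas 3.333, bell pepper 0.75, cheddar 0.375, orange 0.3333, milk 0.2857.
Take 2 servings of chickpeas: spends $1.50, +5.0 mg iron (running total 5.0 mg).
Take 1 serving of bell pepper: spends $0.80, +0.6 mg iron (running total 5.6 mg).
Take 0.1375 servings of cheddar: spends $0.11, +0.0 mg iron (running total 5.6 mg).
Greedy by best ratio exhausts the cost allowance optimally: 5.6 mg.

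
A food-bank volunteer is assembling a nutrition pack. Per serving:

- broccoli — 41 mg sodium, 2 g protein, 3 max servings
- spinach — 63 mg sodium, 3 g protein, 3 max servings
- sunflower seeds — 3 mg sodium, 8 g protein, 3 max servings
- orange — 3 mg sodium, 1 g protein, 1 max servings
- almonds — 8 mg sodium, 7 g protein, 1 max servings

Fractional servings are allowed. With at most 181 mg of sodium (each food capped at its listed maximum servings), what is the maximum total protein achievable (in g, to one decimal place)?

Protein per mg sodium: sunflower seeds 2.667, almonds 0.875, orange 0.3333, broccoli 0.04878, spinach 0.04762.
Take 3 servings of sunflower seeds: uses 9 mg sodium, +24.0 g protein (running total 24.0 g).
Take 1 serving of almonds: uses 8 mg sodium, +7.0 g protein (running total 31.0 g).
Take 1 serving of orange: uses 3 mg sodium, +1.0 g protein (running total 32.0 g).
Take 3 servings of broccoli: uses 123 mg sodium, +6.0 g protein (running total 38.0 g).
Take 0.6032 servings of spinach: uses 38 mg sodium, +1.8 g protein (running total 39.8 g).
Greedy by best ratio exhausts the sodium allowance optimally: 39.8 g.

39.8 g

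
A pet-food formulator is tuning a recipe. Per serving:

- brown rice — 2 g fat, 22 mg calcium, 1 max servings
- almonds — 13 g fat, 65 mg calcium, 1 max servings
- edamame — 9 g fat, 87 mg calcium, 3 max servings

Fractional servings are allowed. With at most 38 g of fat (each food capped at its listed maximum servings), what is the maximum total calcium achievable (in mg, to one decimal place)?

328.0 mg

Calcium per g fat: brown rice 11, edamame 9.667, almonds 5.
Take 1 serving of brown rice: uses 2 g fat, +22.0 mg calcium (running total 22.0 mg).
Take 3 servings of edamame: uses 27 g fat, +261.0 mg calcium (running total 283.0 mg).
Take 0.6923 servings of almonds: uses 9 g fat, +45.0 mg calcium (running total 328.0 mg).
Greedy by best ratio exhausts the fat allowance optimally: 328.0 mg.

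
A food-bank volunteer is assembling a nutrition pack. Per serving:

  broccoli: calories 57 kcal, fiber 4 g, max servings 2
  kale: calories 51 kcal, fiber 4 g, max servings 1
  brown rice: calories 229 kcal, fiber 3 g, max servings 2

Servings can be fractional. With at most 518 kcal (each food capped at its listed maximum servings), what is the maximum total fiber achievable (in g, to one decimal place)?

Fiber per kcal: kale 0.07843, broccoli 0.07018, brown rice 0.0131.
Take 1 serving of kale: uses 51 kcal, +4.0 g fiber (running total 4.0 g).
Take 2 servings of broccoli: uses 114 kcal, +8.0 g fiber (running total 12.0 g).
Take 1.541 servings of brown rice: uses 353 kcal, +4.6 g fiber (running total 16.6 g).
Greedy by best ratio exhausts the calories allowance optimally: 16.6 g.

16.6 g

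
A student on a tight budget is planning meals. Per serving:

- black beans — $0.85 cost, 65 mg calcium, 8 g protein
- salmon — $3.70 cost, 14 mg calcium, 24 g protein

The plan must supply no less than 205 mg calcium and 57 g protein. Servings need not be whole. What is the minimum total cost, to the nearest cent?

$6.06

This is a tiny linear program; its minimum lies at a vertex of the feasible set. List the vertices and price them.
black beans only: max(205/65, 57/8) = 7.125 servings → $6.06.
salmon only: max(205/14, 57/24) = 14.64 servings → $54.18.
black beans + salmon with both tight: 2.847 servings and 1.426 servings → $7.70.
Cheapest feasible corner: $6.06.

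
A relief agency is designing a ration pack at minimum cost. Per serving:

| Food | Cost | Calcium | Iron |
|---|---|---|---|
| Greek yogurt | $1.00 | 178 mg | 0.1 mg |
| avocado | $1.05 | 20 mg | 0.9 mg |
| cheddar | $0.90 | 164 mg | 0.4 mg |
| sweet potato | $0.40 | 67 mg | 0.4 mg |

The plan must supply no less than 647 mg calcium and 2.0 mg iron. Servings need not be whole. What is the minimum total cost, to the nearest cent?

$3.61

Greek yogurt only: max(647/178, 2.0/0.1) = 20 servings → $20.00.
avocado only: max(647/20, 2.0/0.9) = 32.35 servings → $33.97.
cheddar only: max(647/164, 2.0/0.4) = 5 servings → $4.50.
sweet potato only: max(647/67, 2.0/0.4) = 9.657 servings → $3.86.
Greek yogurt + avocado with both tight: 3.428 servings and 1.841 servings → $5.36.
Greek yogurt + cheddar with both targets exact would need a negative amount; discard.
Greek yogurt + sweet potato with both tight: 1.935 servings and 4.516 servings → $3.74.
avocado + cheddar with both tight: 0.4957 servings and 3.885 servings → $4.02.
avocado + sweet potato: the both-tight solution has a negative serving — not a feasible corner.
cheddar + sweet potato with both tight: 3.216 servings and 1.784 servings → $3.61.
The minimum over all feasible corners is $3.61.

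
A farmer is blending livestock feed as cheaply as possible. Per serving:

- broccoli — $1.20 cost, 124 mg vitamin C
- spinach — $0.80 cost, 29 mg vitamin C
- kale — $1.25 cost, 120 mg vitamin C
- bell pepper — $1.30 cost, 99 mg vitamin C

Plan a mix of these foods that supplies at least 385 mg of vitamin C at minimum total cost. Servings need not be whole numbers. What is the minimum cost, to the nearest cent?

$3.73

Cost per mg of vitamin C: broccoli $0.0097, kale $0.0104, bell pepper $0.0131, spinach $0.0276.
With no serving limits, use only broccoli: 385 mg / 124 mg = 3.105 servings × $1.20 = $3.73.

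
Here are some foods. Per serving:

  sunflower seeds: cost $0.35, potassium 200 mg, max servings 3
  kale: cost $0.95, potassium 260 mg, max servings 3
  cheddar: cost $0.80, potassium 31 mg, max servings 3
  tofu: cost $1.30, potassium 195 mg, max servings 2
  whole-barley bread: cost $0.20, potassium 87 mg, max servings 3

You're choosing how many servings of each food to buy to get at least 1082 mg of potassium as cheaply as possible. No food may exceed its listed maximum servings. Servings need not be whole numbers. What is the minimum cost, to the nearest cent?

$2.46

Cost per mg of potassium: sunflower seeds $0.0018, whole-barley bread $0.0023, kale $0.0037, tofu $0.0067, cheddar $0.0258.
Take 3 servings of sunflower seeds: +600.0 mg potassium for $1.05 (total $1.05, still need 482.0 mg).
Take 3 servings of whole-barley bread: +261.0 mg potassium for $0.60 (total $1.65, still need 221.0 mg).
Take 0.85 servings of kale: +221.0 mg potassium for $0.81 (total $2.46, still need 0.0 mg).
Filling from the cheapest source first is optimal under one linear minimum: $2.46.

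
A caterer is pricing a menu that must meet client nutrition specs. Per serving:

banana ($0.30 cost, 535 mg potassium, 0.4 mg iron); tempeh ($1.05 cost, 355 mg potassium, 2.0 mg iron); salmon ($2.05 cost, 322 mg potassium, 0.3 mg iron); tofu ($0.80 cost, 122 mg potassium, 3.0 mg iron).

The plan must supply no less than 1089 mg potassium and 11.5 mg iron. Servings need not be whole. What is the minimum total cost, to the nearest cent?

A basic optimal solution has at most two foods positive. Try each food alone and each pair with both targets met exactly.
banana only: max(1089/535, 11.5/0.4) = 28.75 servings → $8.62.
tempeh only: max(1089/355, 11.5/2.0) = 5.75 servings → $6.04.
salmon only: max(1089/322, 11.5/0.3) = 38.33 servings → $78.58.
tofu only: max(1089/122, 11.5/3.0) = 8.926 servings → $7.14.
banana + tempeh: intersection lies outside the first quadrant.
banana + salmon: the both-tight solution has a negative serving — not a feasible corner.
banana + tofu with both tight: 1.198 servings and 3.674 servings → $3.30.
tempeh + salmon: the both-tight solution has a negative serving — not a feasible corner.
tempeh + tofu with both tight: 2.27 servings and 2.32 servings → $4.24.
salmon + tofu with both tight: 2.006 servings and 3.633 servings → $7.02.
So the least-cost plan costs $3.30.

$3.30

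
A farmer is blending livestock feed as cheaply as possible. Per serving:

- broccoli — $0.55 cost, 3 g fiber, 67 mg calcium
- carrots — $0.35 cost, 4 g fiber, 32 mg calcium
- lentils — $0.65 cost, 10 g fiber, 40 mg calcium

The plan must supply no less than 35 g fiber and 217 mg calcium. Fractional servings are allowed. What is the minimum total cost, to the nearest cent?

$2.71

Check every corner: each single food scaled to meet both minima, and each pair solved so both constraints bind.
broccoli only: max(35/3, 217/67) = 11.67 servings → $6.42.
carrots only: max(35/4, 217/32) = 8.75 servings → $3.06.
lentils only: max(35/10, 217/40) = 5.425 servings → $3.53.
broccoli + carrots: intersection lies outside the first quadrant.
broccoli + lentils with both tight: 1.4 servings and 3.08 servings → $2.77.
carrots + lentils with both tight: 4.812 servings and 1.575 servings → $2.71.
So the least-cost plan costs $2.71.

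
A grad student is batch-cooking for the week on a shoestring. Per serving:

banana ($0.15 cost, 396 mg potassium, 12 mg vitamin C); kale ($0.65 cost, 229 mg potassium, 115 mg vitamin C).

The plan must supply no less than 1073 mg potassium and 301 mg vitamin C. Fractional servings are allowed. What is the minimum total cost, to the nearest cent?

Two binding constraints pin down two serving amounts, so the optimal mix uses at most two foods. The candidates are each food alone (scaled to the tighter of potassium/vitamin C) and each pair with both constraints tight.
banana only: max(1073/396, 301/12) = 25.08 servings → $3.76.
kale only: max(1073/229, 301/115) = 4.686 servings → $3.05.
banana + kale with both tight: 1.273 servings and 2.485 servings → $1.81.
So the least-cost plan costs $1.81.

$1.81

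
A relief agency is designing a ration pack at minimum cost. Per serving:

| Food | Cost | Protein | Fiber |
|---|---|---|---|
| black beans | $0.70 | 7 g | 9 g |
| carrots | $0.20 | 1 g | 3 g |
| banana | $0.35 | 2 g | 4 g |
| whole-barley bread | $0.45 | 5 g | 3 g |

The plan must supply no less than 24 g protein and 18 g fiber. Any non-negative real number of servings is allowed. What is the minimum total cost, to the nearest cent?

For a min-cost LP with two ≥-constraints, a basic feasible solution has at most two positive variables.
black beans only: max(24/7, 18/9) = 3.429 servings → $2.40.
carrots only: max(24/1, 18/3) = 24 servings → $4.80.
banana only: max(24/2, 18/4) = 12 servings → $4.20.
whole-barley bread only: max(24/5, 18/3) = 6 servings → $2.70.
black beans + carrots: the both-tight solution has a negative serving — not a feasible corner.
black beans + banana: the both-tight solution has a negative serving — not a feasible corner.
black beans + whole-barley bread with both tight: 0.75 servings and 3.75 servings → $2.21.
carrots + banana: the both-tight solution has a negative serving — not a feasible corner.
carrots + whole-barley bread with both tight: 1.5 servings and 4.5 servings → $2.33.
banana + whole-barley bread with both tight: 1.286 servings and 4.286 servings → $2.38.
The minimum over all feasible corners is $2.21.

$2.21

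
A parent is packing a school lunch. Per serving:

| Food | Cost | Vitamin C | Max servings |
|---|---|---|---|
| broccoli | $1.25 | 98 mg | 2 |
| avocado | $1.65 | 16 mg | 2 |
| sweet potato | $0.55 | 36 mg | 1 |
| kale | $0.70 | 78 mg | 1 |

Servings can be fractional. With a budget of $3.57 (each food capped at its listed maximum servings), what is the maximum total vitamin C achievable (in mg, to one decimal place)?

298.2 mg

Vitamin C per dollar: kale 111.4, broccoli 78.4, sweet potato 65.45, avocado 9.697.
Take 1 serving of kale: spends $0.70, +78.0 mg vitamin C (running total 78.0 mg).
Take 2 servings of broccoli: spends $2.50, +196.0 mg vitamin C (running total 274.0 mg).
Take 0.6727 servings of sweet potato: spends $0.37, +24.2 mg vitamin C (running total 298.2 mg).
Greedy by best ratio exhausts the cost allowance optimally: 298.2 mg.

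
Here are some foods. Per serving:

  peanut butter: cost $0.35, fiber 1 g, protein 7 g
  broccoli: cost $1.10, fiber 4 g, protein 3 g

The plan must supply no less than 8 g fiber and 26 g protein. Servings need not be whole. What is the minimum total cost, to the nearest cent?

An LP optimum is at a vertex; with two nutrient constraints at most two foods are used. Check each candidate.
peanut butter only: max(8/1, 26/7) = 8 servings → $2.80.
broccoli only: max(8/4, 26/3) = 8.667 servings → $9.53.
peanut butter + broccoli with both tight: 3.2 servings and 1.2 servings → $2.44.
The minimum over all feasible corners is $2.44.

$2.44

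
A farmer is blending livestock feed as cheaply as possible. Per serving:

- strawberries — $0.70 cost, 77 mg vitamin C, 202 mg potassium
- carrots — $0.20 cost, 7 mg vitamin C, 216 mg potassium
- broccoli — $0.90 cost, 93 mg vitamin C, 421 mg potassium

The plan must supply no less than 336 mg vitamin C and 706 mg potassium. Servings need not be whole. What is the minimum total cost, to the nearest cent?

$3.05

Compare the cost at each extreme point of the feasible region.
strawberries only: max(336/77, 706/202) = 4.364 servings → $3.05.
carrots only: max(336/7, 706/216) = 48 servings → $9.60.
broccoli only: max(336/93, 706/421) = 3.613 servings → $3.25.
strawberries + carrots: intersection lies outside the first quadrant.
strawberries + broccoli: intersection lies outside the first quadrant.
carrots + broccoli: intersection lies outside the first quadrant.
The minimum over all feasible corners is $3.05.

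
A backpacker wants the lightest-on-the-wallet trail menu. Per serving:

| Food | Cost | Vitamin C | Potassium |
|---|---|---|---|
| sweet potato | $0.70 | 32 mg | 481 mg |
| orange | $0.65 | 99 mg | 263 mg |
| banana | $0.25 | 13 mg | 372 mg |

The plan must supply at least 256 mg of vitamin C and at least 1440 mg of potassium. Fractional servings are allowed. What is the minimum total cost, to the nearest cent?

$2.05

For a min-cost LP with two ≥-constraints, a basic feasible solution has at most two positive variables.
sweet potato only: max(256/32, 1440/481) = 8 servings → $5.60.
orange only: max(256/99, 1440/263) = 5.475 servings → $3.56.
banana only: max(256/13, 1440/372) = 19.69 servings → $4.92.
sweet potato + orange with both tight: 1.919 servings and 1.966 servings → $2.62.
sweet potato + banana with both targets exact would need a negative amount; discard.
orange + banana with both tight: 2.29 servings and 2.252 servings → $2.05.
The minimum over all feasible corners is $2.05.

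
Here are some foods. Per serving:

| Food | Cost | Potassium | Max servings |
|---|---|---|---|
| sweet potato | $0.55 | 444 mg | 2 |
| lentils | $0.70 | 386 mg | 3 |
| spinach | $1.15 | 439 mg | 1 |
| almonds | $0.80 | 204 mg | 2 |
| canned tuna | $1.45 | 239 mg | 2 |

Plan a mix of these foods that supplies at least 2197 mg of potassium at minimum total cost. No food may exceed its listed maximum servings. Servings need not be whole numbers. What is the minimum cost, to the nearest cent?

Cost per mg of potassium: sweet potato $0.0012, lentils $0.0018, spinach $0.0026, almonds $0.0039, canned tuna $0.0061.
Take 2 servings of sweet potato: +888.0 mg potassium for $1.10 (total $1.10, still need 1309.0 mg).
Take 3 servings of lentils: +1158.0 mg potassium for $2.10 (total $3.20, still need 151.0 mg).
Take 0.344 servings of spinach: +151.0 mg potassium for $0.40 (total $3.60, still need 0.0 mg).
Greedy by cheapest-per-mg is optimal for a single linear constraint, so the minimum cost is $3.60.

$3.60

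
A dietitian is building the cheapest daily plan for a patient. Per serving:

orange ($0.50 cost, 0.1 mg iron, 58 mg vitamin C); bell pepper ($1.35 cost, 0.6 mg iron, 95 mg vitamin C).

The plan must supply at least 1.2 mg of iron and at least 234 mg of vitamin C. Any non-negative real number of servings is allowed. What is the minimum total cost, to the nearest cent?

At the optimum either one food covers both requirements or two foods hit both targets exactly; no other combination can be cheaper.
orange only: max(1.2/0.1, 234/58) = 12 servings → $6.00.
bell pepper only: max(1.2/0.6, 234/95) = 2.463 servings → $3.33.
orange + bell pepper with both tight: 1.043 servings and 1.826 servings → $2.99.
The minimum over all feasible corners is $2.99.

$2.99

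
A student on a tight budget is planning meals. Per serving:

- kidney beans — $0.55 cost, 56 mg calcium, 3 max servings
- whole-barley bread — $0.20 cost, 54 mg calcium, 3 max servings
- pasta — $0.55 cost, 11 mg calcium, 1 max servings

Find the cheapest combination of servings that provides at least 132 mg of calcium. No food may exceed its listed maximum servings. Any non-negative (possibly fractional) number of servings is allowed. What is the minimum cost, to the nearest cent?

$0.49

Cost per mg of calcium: whole-barley bread $0.0037, kidney beans $0.0098, pasta $0.0500.
Take 2.444 servings of whole-barley bread: +132.0 mg calcium for $0.49 (total $0.49, still need 0.0 mg).
Greedy by cheapest-per-mg is optimal for a single linear constraint, so the minimum cost is $0.49.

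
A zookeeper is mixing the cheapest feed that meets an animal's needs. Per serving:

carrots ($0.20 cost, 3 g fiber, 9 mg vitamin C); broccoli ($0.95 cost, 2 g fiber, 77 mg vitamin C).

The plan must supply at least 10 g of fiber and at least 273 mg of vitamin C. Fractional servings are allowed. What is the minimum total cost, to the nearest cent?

$3.46

For a min-cost LP with two ≥-constraints, a basic feasible solution has at most two positive variables.
carrots only: max(10/3, 273/9) = 30.33 servings → $6.07.
broccoli only: max(10/2, 273/77) = 5 servings → $4.75.
carrots + broccoli with both tight: 1.052 servings and 3.423 servings → $3.46.
The minimum over all feasible corners is $3.46.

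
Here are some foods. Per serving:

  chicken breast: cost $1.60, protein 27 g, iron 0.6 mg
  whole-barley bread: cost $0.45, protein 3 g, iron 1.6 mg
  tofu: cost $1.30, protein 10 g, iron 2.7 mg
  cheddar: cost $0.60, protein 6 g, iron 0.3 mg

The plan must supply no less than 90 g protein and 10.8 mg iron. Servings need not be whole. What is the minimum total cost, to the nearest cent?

This is a tiny linear program; its minimum lies at a vertex of the feasible set. List the vertices and price them.
chicken breast only: max(90/27, 10.8/0.6) = 18 servings → $28.80.
whole-barley bread only: max(90/3, 10.8/1.6) = 30 servings → $13.50.
tofu only: max(90/10, 10.8/2.7) = 9 servings → $11.70.
cheddar only: max(90/6, 10.8/0.3) = 36 servings → $21.60.
chicken breast + whole-barley bread with both tight: 2.696 servings and 5.739 servings → $6.90.
chicken breast + tofu with both tight: 2.018 servings and 3.552 servings → $7.85.
chicken breast + cheddar with both targets exact would need a negative amount; discard.
whole-barley bread + tofu: intersection lies outside the first quadrant.
whole-barley bread + cheddar with both tight: 4.345 servings and 12.83 servings → $9.65.
tofu + cheddar with both tight: 2.864 servings and 10.23 servings → $9.86.
The minimum over all feasible corners is $6.90.

$6.90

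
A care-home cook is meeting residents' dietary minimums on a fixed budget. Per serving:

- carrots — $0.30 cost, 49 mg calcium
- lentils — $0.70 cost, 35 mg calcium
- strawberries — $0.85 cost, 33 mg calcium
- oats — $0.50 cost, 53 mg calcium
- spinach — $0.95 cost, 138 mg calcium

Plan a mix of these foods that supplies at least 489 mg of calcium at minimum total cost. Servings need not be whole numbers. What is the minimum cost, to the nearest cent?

$2.99

Cost per mg of calcium: carrots $0.0061, spinach $0.0069, oats $0.0094, lentils $0.0200, strawberries $0.0258.
With no serving limits, use only carrots: 489 mg / 49 mg = 9.98 servings × $0.30 = $2.99.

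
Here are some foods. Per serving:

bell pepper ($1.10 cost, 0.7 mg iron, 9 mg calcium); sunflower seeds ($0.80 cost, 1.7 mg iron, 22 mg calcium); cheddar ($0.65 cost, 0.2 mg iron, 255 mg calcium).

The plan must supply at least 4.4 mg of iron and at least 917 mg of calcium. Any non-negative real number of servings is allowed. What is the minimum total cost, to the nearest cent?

Two binding constraints pin down two serving amounts, so the optimal mix uses at most two foods. The candidates are each food alone (scaled to the tighter of iron/calcium) and each pair with both constraints tight.
bell pepper only: max(4.4/0.7, 917/9) = 101.9 servings → $112.08.
sunflower seeds only: max(4.4/1.7, 917/22) = 41.68 servings → $33.35.
cheddar only: max(4.4/0.2, 917/255) = 22 servings → $14.30.
bell pepper + sunflower seeds with both targets exact would need a negative amount; discard.
bell pepper + cheddar with both tight: 5.312 servings and 3.409 servings → $8.06.
sunflower seeds + cheddar with both tight: 2.187 servings and 3.407 servings → $3.96.
The minimum over all feasible corners is $3.96.

$3.96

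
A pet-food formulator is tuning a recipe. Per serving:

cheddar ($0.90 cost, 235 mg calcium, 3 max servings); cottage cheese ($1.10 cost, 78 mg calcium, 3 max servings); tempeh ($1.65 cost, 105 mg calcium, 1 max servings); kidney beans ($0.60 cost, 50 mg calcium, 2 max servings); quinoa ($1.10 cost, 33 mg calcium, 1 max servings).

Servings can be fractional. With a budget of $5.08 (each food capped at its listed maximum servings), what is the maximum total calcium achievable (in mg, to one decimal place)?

Calcium per dollar: cheddar 261.1, kidney beans 83.33, cottage cheese 70.91, tempeh 63.64, quinoa 30.
Take 3 servings of cheddar: spends $2.70, +705.0 mg calcium (running total 705.0 mg).
Take 2 servings of kidney beans: spends $1.20, +100.0 mg calcium (running total 805.0 mg).
Take 1.073 servings of cottage cheese: spends $1.18, +83.7 mg calcium (running total 888.7 mg).
Filling greedily by calcium-per-dollar is optimal for one linear limit, giving 888.7 mg.

888.7 mg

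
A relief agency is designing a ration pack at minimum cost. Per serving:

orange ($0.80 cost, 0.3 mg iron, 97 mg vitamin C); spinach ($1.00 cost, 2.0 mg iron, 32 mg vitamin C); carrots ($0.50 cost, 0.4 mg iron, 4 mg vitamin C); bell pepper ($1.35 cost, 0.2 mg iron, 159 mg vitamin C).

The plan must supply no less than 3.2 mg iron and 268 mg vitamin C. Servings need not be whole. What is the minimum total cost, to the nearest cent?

The cheapest plan sits at a corner of the feasible region — with two constraints it uses at most two foods.
orange only: max(3.2/0.3, 268/97) = 10.67 servings → $8.53.
spinach only: max(3.2/2.0, 268/32) = 8.375 servings → $8.38.
carrots only: max(3.2/0.4, 268/4) = 67 servings → $33.50.
bell pepper only: max(3.2/0.2, 268/159) = 16 servings → $21.60.
orange + spinach with both tight: 2.351 servings and 1.247 servings → $3.13.
orange + carrots with both tight: 2.511 servings and 6.117 servings → $5.07.
orange + bell pepper: the both-tight solution has a negative serving — not a feasible corner.
spinach + carrots: intersection lies outside the first quadrant.
spinach + bell pepper with both tight: 1.461 servings and 1.392 servings → $3.34.
carrots + bell pepper with both tight: 7.248 servings and 1.503 servings → $5.65.
So the least-cost plan costs $3.13.

$3.13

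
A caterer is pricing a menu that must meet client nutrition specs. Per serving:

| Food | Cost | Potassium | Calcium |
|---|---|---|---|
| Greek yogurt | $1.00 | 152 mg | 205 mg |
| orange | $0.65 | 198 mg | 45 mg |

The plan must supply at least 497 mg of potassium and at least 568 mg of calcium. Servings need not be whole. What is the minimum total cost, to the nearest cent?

A basic optimal solution has at most two foods positive. Try each food alone and each pair with both targets met exactly.
Greek yogurt only: max(497/152, 568/205) = 3.27 servings → $3.27.
orange only: max(497/198, 568/45) = 12.62 servings → $8.20.
Greek yogurt + orange with both tight: 2.67 servings and 0.4607 servings → $2.97.
So the least-cost plan costs $2.97.

$2.97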